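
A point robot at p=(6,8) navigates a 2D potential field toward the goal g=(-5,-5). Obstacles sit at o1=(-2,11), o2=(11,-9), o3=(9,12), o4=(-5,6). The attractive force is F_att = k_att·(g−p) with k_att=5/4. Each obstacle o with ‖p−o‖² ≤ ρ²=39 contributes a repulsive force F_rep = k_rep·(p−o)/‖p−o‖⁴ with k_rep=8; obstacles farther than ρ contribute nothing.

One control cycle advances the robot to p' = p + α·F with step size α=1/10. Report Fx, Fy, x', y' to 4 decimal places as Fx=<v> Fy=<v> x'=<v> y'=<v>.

F_att = 5/4·(g−p) = 5/4·(-11,-13) = (-13.7500,-16.2500)
o1: d²=73 > ρ²=39 → inactive
o2: d²=314 > ρ²=39 → inactive
o3: d²=25 ≤ ρ²=39; F_rep = 8·(-3,-4)/25² = (-0.0384,-0.0512)
o4: d²=125 > ρ²=39 → inactive
F = F_att + ΣF_rep = (-13.7884,-16.3012)
p' = p + 1/10·F = (4.6212,6.3699)

Fx=-13.7884 Fy=-16.3012 x'=4.6212 y'=6.3699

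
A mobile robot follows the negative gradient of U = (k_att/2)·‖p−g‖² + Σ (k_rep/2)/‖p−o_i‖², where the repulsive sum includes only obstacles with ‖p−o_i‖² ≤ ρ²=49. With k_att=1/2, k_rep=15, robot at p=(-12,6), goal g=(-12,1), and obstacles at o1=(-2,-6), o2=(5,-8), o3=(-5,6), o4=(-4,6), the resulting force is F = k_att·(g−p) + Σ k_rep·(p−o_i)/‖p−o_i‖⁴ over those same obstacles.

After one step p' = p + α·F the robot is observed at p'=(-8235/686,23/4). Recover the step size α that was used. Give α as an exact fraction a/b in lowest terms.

F_att = 1/2·(g−p) = 1/2·(0,-5) = (0.0000,-2.5000)
o1: d²=244 > ρ²=49 → inactive
o2: d²=485 > ρ²=49 → inactive
o3: d²=49 ≤ ρ²=49; F_rep = 15·(-7,0)/49² = (-0.0437,0.0000)
o4: d²=64 > ρ²=49 → inactive
F = F_att + ΣF_rep = (-0.0437,-2.5000)
Δp = p'−p = (-0.0044,-0.2500); α = Δx/Fx = (-3/686) / (-15/343) = 1/10
check: Δy/Fy = (-1/4) / (-5/2) = 1/10 ✓

α = 1/10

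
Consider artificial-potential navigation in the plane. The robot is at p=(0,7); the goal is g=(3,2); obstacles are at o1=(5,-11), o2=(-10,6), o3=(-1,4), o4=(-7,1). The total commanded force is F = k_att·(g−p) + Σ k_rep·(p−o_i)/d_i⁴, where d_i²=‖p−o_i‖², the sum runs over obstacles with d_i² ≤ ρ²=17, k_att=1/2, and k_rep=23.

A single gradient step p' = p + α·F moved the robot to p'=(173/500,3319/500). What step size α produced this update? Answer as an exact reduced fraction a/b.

α = 1/5

F_att = 1/2·(g−p) = 1/2·(3,-5) = (1.5000,-2.5000)
o1: d²=349 > ρ²=17 → inactive
o2: d²=101 > ρ²=17 → inactive
o3: d²=10 ≤ ρ²=17; F_rep = 23·(1,3)/10² = (0.2300,0.6900)
o4: d²=85 > ρ²=17 → inactive
F = F_att + ΣF_rep = (1.7300,-1.8100)
Δp = p'−p = (0.3460,-0.3620); α = Δx/Fx = (173/500) / (173/100) = 1/5
check: Δy/Fy = (-181/500) / (-181/100) = 1/5 ✓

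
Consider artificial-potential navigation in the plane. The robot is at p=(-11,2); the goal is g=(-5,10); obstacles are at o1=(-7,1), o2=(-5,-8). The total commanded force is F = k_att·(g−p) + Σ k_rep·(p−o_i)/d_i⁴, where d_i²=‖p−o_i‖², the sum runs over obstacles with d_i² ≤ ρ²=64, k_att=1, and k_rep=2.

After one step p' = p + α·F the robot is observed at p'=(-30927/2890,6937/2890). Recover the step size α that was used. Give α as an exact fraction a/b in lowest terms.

α = 1/20

F_att = 1·(g−p) = 1·(6,8) = (6.0000,8.0000)
o1: d²=17 ≤ ρ²=64; F_rep = 2·(-4,1)/17² = (-0.0277,0.0069)
o2: d²=136 > ρ²=64 → inactive
F = F_att + ΣF_rep = (5.9723,8.0069)
Δp = p'−p = (0.2986,0.4003); α = Δx/Fx = (863/2890) / (1726/289) = 1/20
check: Δy/Fy = (1157/2890) / (2314/289) = 1/20 ✓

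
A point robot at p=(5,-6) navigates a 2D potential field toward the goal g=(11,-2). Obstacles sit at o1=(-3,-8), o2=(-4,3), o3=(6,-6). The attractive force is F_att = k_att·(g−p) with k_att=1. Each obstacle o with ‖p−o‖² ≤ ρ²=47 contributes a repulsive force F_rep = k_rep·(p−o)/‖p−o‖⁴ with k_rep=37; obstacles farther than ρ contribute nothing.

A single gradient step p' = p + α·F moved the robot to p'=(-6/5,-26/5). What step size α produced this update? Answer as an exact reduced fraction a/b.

α = 1/5

F_att = 1·(g−p) = 1·(6,4) = (6.0000,4.0000)
o1: d²=68 > ρ²=47 → inactive
o2: d²=162 > ρ²=47 → inactive
o3: d²=1 ≤ ρ²=47; F_rep = 37·(-1,0)/1² = (-37.0000,0.0000)
F = F_att + ΣF_rep = (-31.0000,4.0000)
Δp = p'−p = (-6.2000,0.8000); α = Δx/Fx = (-31/5) / (-31) = 1/5
check: Δy/Fy = (4/5) / (4) = 1/5 ✓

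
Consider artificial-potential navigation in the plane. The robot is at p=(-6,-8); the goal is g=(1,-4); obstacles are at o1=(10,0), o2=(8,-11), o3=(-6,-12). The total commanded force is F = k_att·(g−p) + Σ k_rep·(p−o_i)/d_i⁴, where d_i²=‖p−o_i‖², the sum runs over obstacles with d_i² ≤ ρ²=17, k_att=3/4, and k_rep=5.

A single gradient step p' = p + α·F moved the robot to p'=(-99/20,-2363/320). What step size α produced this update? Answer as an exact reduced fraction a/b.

F_att = 3/4·(g−p) = 3/4·(7,4) = (5.2500,3.0000)
o1: d²=320 > ρ²=17 → inactive
o2: d²=205 > ρ²=17 → inactive
o3: d²=16 ≤ ρ²=17; F_rep = 5·(0,4)/16² = (0.0000,0.0781)
F = F_att + ΣF_rep = (5.2500,3.0781)
Δp = p'−p = (1.0500,0.6156); α = Δx/Fx = (21/20) / (21/4) = 1/5
check: Δy/Fy = (197/320) / (197/64) = 1/5 ✓

α = 1/5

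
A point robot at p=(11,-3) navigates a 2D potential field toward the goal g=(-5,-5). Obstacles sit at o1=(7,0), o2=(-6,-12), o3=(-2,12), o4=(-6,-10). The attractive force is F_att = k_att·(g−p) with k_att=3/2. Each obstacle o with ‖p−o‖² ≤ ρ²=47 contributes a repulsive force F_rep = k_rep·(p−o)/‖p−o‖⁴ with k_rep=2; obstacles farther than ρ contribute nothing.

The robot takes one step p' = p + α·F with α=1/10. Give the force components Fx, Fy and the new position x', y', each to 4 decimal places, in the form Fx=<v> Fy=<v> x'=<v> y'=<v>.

F_att = 3/2·(g−p) = 3/2·(-16,-2) = (-24.0000,-3.0000)
o1: d²=25 ≤ ρ²=47; F_rep = 2·(4,-3)/25² = (0.0128,-0.0096)
o2: d²=370 > ρ²=47 → inactive
o3: d²=394 > ρ²=47 → inactive
o4: d²=338 > ρ²=47 → inactive
F = F_att + ΣF_rep = (-23.9872,-3.0096)
p' = p + 1/10·F = (8.6013,-3.3010)

Fx=-23.9872 Fy=-3.0096 x'=8.6013 y'=-3.3010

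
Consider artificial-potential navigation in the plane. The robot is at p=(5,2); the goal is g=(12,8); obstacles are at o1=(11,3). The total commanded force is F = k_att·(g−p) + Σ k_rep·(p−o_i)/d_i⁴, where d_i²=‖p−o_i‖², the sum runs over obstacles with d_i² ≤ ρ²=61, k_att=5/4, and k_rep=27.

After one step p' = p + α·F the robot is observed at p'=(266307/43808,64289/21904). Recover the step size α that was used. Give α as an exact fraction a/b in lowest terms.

α = 1/8

F_att = 5/4·(g−p) = 5/4·(7,6) = (8.7500,7.5000)
o1: d²=37 ≤ ρ²=61; F_rep = 27·(-6,-1)/37² = (-0.1183,-0.0197)
F = F_att + ΣF_rep = (8.6317,7.4803)
Δp = p'−p = (1.0790,0.9350); α = Δx/Fx = (47267/43808) / (47267/5476) = 1/8
check: Δy/Fy = (20481/21904) / (20481/2738) = 1/8 ✓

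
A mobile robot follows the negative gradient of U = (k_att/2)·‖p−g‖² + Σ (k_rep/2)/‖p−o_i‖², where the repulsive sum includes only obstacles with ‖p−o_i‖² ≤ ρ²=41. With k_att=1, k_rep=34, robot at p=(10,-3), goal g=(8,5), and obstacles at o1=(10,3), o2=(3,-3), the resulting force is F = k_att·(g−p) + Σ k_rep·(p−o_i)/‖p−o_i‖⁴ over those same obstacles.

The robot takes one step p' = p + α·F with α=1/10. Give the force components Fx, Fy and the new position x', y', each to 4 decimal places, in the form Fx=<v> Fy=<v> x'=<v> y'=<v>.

F_att = 1·(g−p) = 1·(-2,8) = (-2.0000,8.0000)
o1: d²=36 ≤ ρ²=41; F_rep = 34·(0,-6)/36² = (0.0000,-0.1574)
o2: d²=49 > ρ²=41 → inactive
F = F_att + ΣF_rep = (-2.0000,7.8426)
p' = p + 1/10·F = (9.8000,-2.2157)

Fx=-2.0000 Fy=7.8426 x'=9.8000 y'=-2.2157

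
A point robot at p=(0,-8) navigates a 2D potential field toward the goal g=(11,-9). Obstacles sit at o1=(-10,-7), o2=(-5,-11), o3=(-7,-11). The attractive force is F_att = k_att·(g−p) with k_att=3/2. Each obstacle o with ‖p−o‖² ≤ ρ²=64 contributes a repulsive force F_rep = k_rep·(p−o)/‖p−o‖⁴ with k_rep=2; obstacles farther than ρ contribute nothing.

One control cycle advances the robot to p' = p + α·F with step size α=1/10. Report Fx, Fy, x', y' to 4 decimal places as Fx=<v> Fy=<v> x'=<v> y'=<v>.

F_att = 3/2·(g−p) = 3/2·(11,-1) = (16.5000,-1.5000)
o1: d²=101 > ρ²=64 → inactive
o2: d²=34 ≤ ρ²=64; F_rep = 2·(5,3)/34² = (0.0087,0.0052)
o3: d²=58 ≤ ρ²=64; F_rep = 2·(7,3)/58² = (0.0042,0.0018)
F = F_att + ΣF_rep = (16.5128,-1.4930)
p' = p + 1/10·F = (1.6513,-8.1493)

Fx=16.5128 Fy=-1.4930 x'=1.6513 y'=-8.1493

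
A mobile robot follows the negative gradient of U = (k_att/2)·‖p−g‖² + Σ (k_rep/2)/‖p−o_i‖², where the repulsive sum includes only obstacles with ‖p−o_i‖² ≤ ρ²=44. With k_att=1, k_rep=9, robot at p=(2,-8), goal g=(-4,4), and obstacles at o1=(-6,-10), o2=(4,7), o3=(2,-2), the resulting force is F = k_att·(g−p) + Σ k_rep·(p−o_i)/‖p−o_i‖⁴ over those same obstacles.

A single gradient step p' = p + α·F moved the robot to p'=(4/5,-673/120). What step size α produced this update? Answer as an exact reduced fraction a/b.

F_att = 1·(g−p) = 1·(-6,12) = (-6.0000,12.0000)
o1: d²=68 > ρ²=44 → inactive
o2: d²=229 > ρ²=44 → inactive
o3: d²=36 ≤ ρ²=44; F_rep = 9·(0,-6)/36² = (0.0000,-0.0417)
F = F_att + ΣF_rep = (-6.0000,11.9583)
Δp = p'−p = (-1.2000,2.3917); α = Δx/Fx = (-6/5) / (-6) = 1/5
check: Δy/Fy = (287/120) / (287/24) = 1/5 ✓

α = 1/5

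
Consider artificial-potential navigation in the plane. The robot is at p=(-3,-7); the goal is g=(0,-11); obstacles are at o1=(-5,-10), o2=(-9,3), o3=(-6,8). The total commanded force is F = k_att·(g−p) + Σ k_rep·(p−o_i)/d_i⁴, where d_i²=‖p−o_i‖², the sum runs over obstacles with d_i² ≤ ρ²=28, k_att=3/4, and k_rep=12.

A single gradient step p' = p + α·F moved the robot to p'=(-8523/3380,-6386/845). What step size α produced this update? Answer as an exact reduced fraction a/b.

α = 1/5

F_att = 3/4·(g−p) = 3/4·(3,-4) = (2.2500,-3.0000)
o1: d²=13 ≤ ρ²=28; F_rep = 12·(2,3)/13² = (0.1420,0.2130)
o2: d²=136 > ρ²=28 → inactive
o3: d²=234 > ρ²=28 → inactive
F = F_att + ΣF_rep = (2.3920,-2.7870)
Δp = p'−p = (0.4784,-0.5574); α = Δx/Fx = (1617/3380) / (1617/676) = 1/5
check: Δy/Fy = (-471/845) / (-471/169) = 1/5 ✓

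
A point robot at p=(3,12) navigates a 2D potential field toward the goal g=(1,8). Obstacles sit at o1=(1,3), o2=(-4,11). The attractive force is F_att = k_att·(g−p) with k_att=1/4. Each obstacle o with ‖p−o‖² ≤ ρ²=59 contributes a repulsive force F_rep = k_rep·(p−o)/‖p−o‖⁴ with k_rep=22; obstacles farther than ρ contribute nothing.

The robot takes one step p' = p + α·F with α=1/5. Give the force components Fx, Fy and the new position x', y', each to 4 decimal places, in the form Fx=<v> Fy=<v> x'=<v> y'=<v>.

Fx=-0.4384 Fy=-0.9912 x'=2.9123 y'=11.8018

F_att = 1/4·(g−p) = 1/4·(-2,-4) = (-0.5000,-1.0000)
o1: d²=85 > ρ²=59 → inactive
o2: d²=50 ≤ ρ²=59; F_rep = 22·(7,1)/50² = (0.0616,0.0088)
F = F_att + ΣF_rep = (-0.4384,-0.9912)
p' = p + 1/5·F = (2.9123,11.8018)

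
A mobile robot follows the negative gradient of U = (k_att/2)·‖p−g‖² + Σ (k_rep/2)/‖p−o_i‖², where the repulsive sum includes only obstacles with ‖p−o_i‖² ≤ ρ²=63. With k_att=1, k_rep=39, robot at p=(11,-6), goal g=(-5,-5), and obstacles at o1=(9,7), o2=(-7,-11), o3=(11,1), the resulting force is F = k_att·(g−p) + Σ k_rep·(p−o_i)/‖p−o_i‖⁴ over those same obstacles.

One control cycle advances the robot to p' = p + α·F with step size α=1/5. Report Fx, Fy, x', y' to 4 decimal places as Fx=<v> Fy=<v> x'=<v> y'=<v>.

F_att = 1·(g−p) = 1·(-16,1) = (-16.0000,1.0000)
o1: d²=173 > ρ²=63 → inactive
o2: d²=349 > ρ²=63 → inactive
o3: d²=49 ≤ ρ²=63; F_rep = 39·(0,-7)/49² = (0.0000,-0.1137)
F = F_att + ΣF_rep = (-16.0000,0.8863)
p' = p + 1/5·F = (7.8000,-5.8227)

Fx=-16.0000 Fy=0.8863 x'=7.8000 y'=-5.8227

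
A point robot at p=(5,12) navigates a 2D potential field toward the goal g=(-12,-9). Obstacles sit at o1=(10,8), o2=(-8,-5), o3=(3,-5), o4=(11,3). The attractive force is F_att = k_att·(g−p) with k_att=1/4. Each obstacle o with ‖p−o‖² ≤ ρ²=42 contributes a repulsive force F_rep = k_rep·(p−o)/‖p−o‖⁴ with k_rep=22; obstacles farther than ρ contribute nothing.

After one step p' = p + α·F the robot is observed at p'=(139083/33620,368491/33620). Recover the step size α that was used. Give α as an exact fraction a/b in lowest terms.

F_att = 1/4·(g−p) = 1/4·(-17,-21) = (-4.2500,-5.2500)
o1: d²=41 ≤ ρ²=42; F_rep = 22·(-5,4)/41² = (-0.0654,0.0523)
o2: d²=458 > ρ²=42 → inactive
o3: d²=293 > ρ²=42 → inactive
o4: d²=117 > ρ²=42 → inactive
F = F_att + ΣF_rep = (-4.3154,-5.1977)
Δp = p'−p = (-0.8631,-1.0395); α = Δx/Fx = (-29017/33620) / (-29017/6724) = 1/5
check: Δy/Fy = (-34949/33620) / (-34949/6724) = 1/5 ✓

α = 1/5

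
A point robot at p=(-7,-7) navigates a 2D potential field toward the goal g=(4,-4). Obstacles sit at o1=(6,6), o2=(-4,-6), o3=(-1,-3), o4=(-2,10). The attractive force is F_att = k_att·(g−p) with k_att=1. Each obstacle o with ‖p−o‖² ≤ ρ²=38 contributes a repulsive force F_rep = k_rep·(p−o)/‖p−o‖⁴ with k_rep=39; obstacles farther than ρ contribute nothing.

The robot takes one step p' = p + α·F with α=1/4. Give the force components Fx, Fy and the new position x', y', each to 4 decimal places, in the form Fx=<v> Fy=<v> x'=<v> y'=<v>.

F_att = 1·(g−p) = 1·(11,3) = (11.0000,3.0000)
o1: d²=338 > ρ²=38 → inactive
o2: d²=10 ≤ ρ²=38; F_rep = 39·(-3,-1)/10² = (-1.1700,-0.3900)
o3: d²=52 > ρ²=38 → inactive
o4: d²=314 > ρ²=38 → inactive
F = F_att + ΣF_rep = (9.8300,2.6100)
p' = p + 1/4·F = (-4.5425,-6.3475)

Fx=9.8300 Fy=2.6100 x'=-4.5425 y'=-6.3475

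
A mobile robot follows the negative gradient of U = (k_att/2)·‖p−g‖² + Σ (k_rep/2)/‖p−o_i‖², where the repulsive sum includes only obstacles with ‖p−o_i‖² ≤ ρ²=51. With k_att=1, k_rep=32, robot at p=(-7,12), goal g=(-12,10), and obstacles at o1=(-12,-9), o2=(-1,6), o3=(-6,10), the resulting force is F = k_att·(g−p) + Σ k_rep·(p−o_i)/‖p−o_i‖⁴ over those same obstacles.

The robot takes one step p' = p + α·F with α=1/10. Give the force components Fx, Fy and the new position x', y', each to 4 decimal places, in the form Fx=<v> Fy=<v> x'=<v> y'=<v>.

Fx=-6.2800 Fy=0.5600 x'=-7.6280 y'=12.0560

F_att = 1·(g−p) = 1·(-5,-2) = (-5.0000,-2.0000)
o1: d²=466 > ρ²=51 → inactive
o2: d²=72 > ρ²=51 → inactive
o3: d²=5 ≤ ρ²=51; F_rep = 32·(-1,2)/5² = (-1.2800,2.5600)
F = F_att + ΣF_rep = (-6.2800,0.5600)
p' = p + 1/10·F = (-7.6280,12.0560)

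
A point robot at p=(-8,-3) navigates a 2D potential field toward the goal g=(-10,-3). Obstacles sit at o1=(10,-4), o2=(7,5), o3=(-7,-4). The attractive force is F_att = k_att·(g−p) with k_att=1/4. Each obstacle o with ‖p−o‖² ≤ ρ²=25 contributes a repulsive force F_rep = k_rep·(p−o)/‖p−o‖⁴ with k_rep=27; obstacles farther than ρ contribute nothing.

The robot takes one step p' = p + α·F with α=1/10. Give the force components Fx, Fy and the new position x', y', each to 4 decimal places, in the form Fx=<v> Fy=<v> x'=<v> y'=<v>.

Fx=-7.2500 Fy=6.7500 x'=-8.7250 y'=-2.3250

F_att = 1/4·(g−p) = 1/4·(-2,0) = (-0.5000,0.0000)
o1: d²=325 > ρ²=25 → inactive
o2: d²=289 > ρ²=25 → inactive
o3: d²=2 ≤ ρ²=25; F_rep = 27·(-1,1)/2² = (-6.7500,6.7500)
F = F_att + ΣF_rep = (-7.2500,6.7500)
p' = p + 1/10·F = (-8.7250,-2.3250)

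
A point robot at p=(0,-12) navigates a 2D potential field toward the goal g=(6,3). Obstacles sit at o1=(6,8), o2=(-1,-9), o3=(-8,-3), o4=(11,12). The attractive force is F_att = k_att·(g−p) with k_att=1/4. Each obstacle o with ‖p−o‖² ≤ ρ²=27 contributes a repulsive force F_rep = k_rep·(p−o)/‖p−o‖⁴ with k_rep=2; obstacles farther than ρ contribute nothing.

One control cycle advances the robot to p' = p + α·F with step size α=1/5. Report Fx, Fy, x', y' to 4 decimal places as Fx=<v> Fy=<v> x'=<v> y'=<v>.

Fx=1.5200 Fy=3.6900 x'=0.3040 y'=-11.2620

F_att = 1/4·(g−p) = 1/4·(6,15) = (1.5000,3.7500)
o1: d²=436 > ρ²=27 → inactive
o2: d²=10 ≤ ρ²=27; F_rep = 2·(1,-3)/10² = (0.0200,-0.0600)
o3: d²=145 > ρ²=27 → inactive
o4: d²=697 > ρ²=27 → inactive
F = F_att + ΣF_rep = (1.5200,3.6900)
p' = p + 1/5·F = (0.3040,-11.2620)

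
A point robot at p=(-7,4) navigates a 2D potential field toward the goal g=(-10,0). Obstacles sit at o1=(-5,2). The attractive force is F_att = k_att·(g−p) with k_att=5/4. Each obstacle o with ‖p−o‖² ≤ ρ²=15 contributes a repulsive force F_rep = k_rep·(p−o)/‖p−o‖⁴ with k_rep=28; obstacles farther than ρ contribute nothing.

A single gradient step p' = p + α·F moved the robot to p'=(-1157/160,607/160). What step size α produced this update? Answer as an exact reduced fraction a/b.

α = 1/20

F_att = 5/4·(g−p) = 5/4·(-3,-4) = (-3.7500,-5.0000)
o1: d²=8 ≤ ρ²=15; F_rep = 28·(-2,2)/8² = (-0.8750,0.8750)
F = F_att + ΣF_rep = (-4.6250,-4.1250)
Δp = p'−p = (-0.2313,-0.2062); α = Δx/Fx = (-37/160) / (-37/8) = 1/20
check: Δy/Fy = (-33/160) / (-33/8) = 1/20 ✓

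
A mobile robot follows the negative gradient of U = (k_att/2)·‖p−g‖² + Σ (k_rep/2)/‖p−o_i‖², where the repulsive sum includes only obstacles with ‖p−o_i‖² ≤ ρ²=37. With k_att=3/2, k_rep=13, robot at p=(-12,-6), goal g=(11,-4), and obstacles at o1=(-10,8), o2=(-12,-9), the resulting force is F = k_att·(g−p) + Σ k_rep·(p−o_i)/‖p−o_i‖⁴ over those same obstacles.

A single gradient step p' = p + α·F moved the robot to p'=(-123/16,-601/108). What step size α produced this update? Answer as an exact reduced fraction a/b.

α = 1/8

F_att = 3/2·(g−p) = 3/2·(23,2) = (34.5000,3.0000)
o1: d²=200 > ρ²=37 → inactive
o2: d²=9 ≤ ρ²=37; F_rep = 13·(0,3)/9² = (0.0000,0.4815)
F = F_att + ΣF_rep = (34.5000,3.4815)
Δp = p'−p = (4.3125,0.4352); α = Δx/Fx = (69/16) / (69/2) = 1/8
check: Δy/Fy = (47/108) / (94/27) = 1/8 ✓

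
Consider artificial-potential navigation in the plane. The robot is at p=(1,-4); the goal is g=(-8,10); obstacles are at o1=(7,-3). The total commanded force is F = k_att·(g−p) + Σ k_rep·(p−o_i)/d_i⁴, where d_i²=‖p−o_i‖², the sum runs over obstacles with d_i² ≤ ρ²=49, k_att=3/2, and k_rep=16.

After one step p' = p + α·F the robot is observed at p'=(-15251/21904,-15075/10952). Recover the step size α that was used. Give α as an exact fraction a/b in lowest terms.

F_att = 3/2·(g−p) = 3/2·(-9,14) = (-13.5000,21.0000)
o1: d²=37 ≤ ρ²=49; F_rep = 16·(-6,-1)/37² = (-0.0701,-0.0117)
F = F_att + ΣF_rep = (-13.5701,20.9883)
Δp = p'−p = (-1.6963,2.6235); α = Δx/Fx = (-37155/21904) / (-37155/2738) = 1/8
check: Δy/Fy = (28733/10952) / (28733/1369) = 1/8 ✓

α = 1/8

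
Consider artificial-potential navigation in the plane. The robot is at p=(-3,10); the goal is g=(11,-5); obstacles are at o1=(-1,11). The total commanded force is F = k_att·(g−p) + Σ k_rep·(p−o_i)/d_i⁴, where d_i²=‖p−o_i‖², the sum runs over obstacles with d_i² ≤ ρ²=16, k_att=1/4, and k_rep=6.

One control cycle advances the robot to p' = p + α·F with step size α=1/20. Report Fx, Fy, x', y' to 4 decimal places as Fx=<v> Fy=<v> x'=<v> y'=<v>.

Fx=3.0200 Fy=-3.9900 x'=-2.8490 y'=9.8005

F_att = 1/4·(g−p) = 1/4·(14,-15) = (3.5000,-3.7500)
o1: d²=5 ≤ ρ²=16; F_rep = 6·(-2,-1)/5² = (-0.4800,-0.2400)
F = F_att + ΣF_rep = (3.0200,-3.9900)
p' = p + 1/20·F = (-2.8490,9.8005)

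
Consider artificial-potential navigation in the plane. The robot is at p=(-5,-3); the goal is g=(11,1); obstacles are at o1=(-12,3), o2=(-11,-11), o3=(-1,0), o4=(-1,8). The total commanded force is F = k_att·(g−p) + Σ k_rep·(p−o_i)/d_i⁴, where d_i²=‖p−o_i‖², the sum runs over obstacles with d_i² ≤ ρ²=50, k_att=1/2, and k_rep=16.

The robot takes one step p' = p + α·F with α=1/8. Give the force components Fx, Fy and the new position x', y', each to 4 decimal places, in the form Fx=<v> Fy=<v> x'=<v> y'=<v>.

F_att = 1/2·(g−p) = 1/2·(16,4) = (8.0000,2.0000)
o1: d²=85 > ρ²=50 → inactive
o2: d²=100 > ρ²=50 → inactive
o3: d²=25 ≤ ρ²=50; F_rep = 16·(-4,-3)/25² = (-0.1024,-0.0768)
o4: d²=137 > ρ²=50 → inactive
F = F_att + ΣF_rep = (7.8976,1.9232)
p' = p + 1/8·F = (-4.0128,-2.7596)

Fx=7.8976 Fy=1.9232 x'=-4.0128 y'=-2.7596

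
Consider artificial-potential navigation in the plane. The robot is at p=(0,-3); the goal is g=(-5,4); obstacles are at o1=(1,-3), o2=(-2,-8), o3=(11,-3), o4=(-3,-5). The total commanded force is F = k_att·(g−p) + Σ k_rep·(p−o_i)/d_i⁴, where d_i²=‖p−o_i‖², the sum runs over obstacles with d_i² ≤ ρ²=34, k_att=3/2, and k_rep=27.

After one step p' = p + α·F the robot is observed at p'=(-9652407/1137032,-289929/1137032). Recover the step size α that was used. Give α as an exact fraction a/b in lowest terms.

α = 1/4

F_att = 3/2·(g−p) = 3/2·(-5,7) = (-7.5000,10.5000)
o1: d²=1 ≤ ρ²=34; F_rep = 27·(-1,0)/1² = (-27.0000,0.0000)
o2: d²=29 ≤ ρ²=34; F_rep = 27·(2,5)/29² = (0.0642,0.1605)
o3: d²=121 > ρ²=34 → inactive
o4: d²=13 ≤ ρ²=34; F_rep = 27·(3,2)/13² = (0.4793,0.3195)
F = F_att + ΣF_rep = (-33.9565,10.9800)
Δp = p'−p = (-8.4891,2.7450); α = Δx/Fx = (-9652407/1137032) / (-9652407/284258) = 1/4
check: Δy/Fy = (3121167/1137032) / (3121167/284258) = 1/4 ✓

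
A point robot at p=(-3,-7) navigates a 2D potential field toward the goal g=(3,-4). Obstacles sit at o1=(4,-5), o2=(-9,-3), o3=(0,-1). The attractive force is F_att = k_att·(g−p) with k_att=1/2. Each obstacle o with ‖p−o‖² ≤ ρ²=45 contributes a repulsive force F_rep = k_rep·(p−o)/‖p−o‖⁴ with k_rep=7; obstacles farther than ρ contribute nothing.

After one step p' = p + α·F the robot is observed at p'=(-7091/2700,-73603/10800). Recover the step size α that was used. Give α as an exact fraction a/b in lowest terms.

F_att = 1/2·(g−p) = 1/2·(6,3) = (3.0000,1.5000)
o1: d²=53 > ρ²=45 → inactive
o2: d²=52 > ρ²=45 → inactive
o3: d²=45 ≤ ρ²=45; F_rep = 7·(-3,-6)/45² = (-0.0104,-0.0207)
F = F_att + ΣF_rep = (2.9896,1.4793)
Δp = p'−p = (0.3737,0.1849); α = Δx/Fx = (1009/2700) / (2018/675) = 1/8
check: Δy/Fy = (1997/10800) / (1997/1350) = 1/8 ✓

α = 1/8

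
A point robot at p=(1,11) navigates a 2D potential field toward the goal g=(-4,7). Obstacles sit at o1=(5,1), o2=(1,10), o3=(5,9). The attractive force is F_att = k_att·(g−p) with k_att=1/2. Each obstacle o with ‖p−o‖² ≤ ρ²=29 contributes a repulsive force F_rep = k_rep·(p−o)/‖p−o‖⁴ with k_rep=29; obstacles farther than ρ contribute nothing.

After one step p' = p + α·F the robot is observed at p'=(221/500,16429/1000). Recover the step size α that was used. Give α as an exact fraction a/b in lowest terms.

F_att = 1/2·(g−p) = 1/2·(-5,-4) = (-2.5000,-2.0000)
o1: d²=116 > ρ²=29 → inactive
o2: d²=1 ≤ ρ²=29; F_rep = 29·(0,1)/1² = (0.0000,29.0000)
o3: d²=20 ≤ ρ²=29; F_rep = 29·(-4,2)/20² = (-0.2900,0.1450)
F = F_att + ΣF_rep = (-2.7900,27.1450)
Δp = p'−p = (-0.5580,5.4290); α = Δx/Fx = (-279/500) / (-279/100) = 1/5
check: Δy/Fy = (5429/1000) / (5429/200) = 1/5 ✓

α = 1/5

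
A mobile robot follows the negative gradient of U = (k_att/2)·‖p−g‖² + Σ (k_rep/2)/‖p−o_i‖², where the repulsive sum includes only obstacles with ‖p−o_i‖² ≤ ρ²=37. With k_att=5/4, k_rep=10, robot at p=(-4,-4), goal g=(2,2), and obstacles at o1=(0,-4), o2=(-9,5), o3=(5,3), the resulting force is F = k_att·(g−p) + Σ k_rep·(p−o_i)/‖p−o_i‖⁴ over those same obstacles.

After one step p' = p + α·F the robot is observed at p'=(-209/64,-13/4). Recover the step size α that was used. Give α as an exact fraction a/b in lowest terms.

α = 1/10

F_att = 5/4·(g−p) = 5/4·(6,6) = (7.5000,7.5000)
o1: d²=16 ≤ ρ²=37; F_rep = 10·(-4,0)/16² = (-0.1562,0.0000)
o2: d²=106 > ρ²=37 → inactive
o3: d²=130 > ρ²=37 → inactive
F = F_att + ΣF_rep = (7.3438,7.5000)
Δp = p'−p = (0.7344,0.7500); α = Δx/Fx = (47/64) / (235/32) = 1/10
check: Δy/Fy = (3/4) / (15/2) = 1/10 ✓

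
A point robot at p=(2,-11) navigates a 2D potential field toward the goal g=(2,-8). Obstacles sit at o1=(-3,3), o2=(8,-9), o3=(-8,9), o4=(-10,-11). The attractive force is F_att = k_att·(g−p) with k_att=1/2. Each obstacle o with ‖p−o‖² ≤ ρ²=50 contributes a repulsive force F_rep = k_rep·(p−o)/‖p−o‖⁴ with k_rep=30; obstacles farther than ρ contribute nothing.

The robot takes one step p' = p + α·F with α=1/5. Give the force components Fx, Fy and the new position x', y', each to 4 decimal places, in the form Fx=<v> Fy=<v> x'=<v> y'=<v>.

F_att = 1/2·(g−p) = 1/2·(0,3) = (0.0000,1.5000)
o1: d²=221 > ρ²=50 → inactive
o2: d²=40 ≤ ρ²=50; F_rep = 30·(-6,-2)/40² = (-0.1125,-0.0375)
o3: d²=500 > ρ²=50 → inactive
o4: d²=144 > ρ²=50 → inactive
F = F_att + ΣF_rep = (-0.1125,1.4625)
p' = p + 1/5·F = (1.9775,-10.7075)

Fx=-0.1125 Fy=1.4625 x'=1.9775 y'=-10.7075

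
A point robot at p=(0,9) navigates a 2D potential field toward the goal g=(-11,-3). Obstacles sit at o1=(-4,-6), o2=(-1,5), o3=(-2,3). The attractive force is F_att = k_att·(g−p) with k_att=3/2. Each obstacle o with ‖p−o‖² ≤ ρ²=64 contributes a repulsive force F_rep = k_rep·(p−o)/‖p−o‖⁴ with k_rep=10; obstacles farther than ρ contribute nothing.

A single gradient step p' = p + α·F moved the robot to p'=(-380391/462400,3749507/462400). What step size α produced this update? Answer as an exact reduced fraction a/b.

α = 1/20

F_att = 3/2·(g−p) = 3/2·(-11,-12) = (-16.5000,-18.0000)
o1: d²=241 > ρ²=64 → inactive
o2: d²=17 ≤ ρ²=64; F_rep = 10·(1,4)/17² = (0.0346,0.1384)
o3: d²=40 ≤ ρ²=64; F_rep = 10·(2,6)/40² = (0.0125,0.0375)
F = F_att + ΣF_rep = (-16.4529,-17.8241)
Δp = p'−p = (-0.8226,-0.8912); α = Δx/Fx = (-380391/462400) / (-380391/23120) = 1/20
check: Δy/Fy = (-412093/462400) / (-412093/23120) = 1/20 ✓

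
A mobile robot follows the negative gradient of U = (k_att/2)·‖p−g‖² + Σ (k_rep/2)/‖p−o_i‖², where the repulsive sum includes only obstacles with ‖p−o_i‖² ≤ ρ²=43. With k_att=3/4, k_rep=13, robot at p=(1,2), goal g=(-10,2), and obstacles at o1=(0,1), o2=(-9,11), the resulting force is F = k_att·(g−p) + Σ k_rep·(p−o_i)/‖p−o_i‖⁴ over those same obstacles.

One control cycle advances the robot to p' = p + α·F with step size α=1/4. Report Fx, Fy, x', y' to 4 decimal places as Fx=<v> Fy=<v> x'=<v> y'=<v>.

F_att = 3/4·(g−p) = 3/4·(-11,0) = (-8.2500,0.0000)
o1: d²=2 ≤ ρ²=43; F_rep = 13·(1,1)/2² = (3.2500,3.2500)
o2: d²=181 > ρ²=43 → inactive
F = F_att + ΣF_rep = (-5.0000,3.2500)
p' = p + 1/4·F = (-0.2500,2.8125)

Fx=-5.0000 Fy=3.2500 x'=-0.2500 y'=2.8125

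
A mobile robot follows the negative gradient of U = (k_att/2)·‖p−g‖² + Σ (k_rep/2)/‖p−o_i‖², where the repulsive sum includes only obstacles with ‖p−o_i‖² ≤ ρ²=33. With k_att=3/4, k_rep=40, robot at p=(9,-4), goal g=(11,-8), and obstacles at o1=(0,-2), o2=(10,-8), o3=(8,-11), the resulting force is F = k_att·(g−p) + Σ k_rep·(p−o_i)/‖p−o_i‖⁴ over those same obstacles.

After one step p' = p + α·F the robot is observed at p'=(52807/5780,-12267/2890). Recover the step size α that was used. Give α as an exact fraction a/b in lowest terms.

α = 1/10

F_att = 3/4·(g−p) = 3/4·(2,-4) = (1.5000,-3.0000)
o1: d²=85 > ρ²=33 → inactive
o2: d²=17 ≤ ρ²=33; F_rep = 40·(-1,4)/17² = (-0.1384,0.5536)
o3: d²=50 > ρ²=33 → inactive
F = F_att + ΣF_rep = (1.3616,-2.4464)
Δp = p'−p = (0.1362,-0.2446); α = Δx/Fx = (787/5780) / (787/578) = 1/10
check: Δy/Fy = (-707/2890) / (-707/289) = 1/10 ✓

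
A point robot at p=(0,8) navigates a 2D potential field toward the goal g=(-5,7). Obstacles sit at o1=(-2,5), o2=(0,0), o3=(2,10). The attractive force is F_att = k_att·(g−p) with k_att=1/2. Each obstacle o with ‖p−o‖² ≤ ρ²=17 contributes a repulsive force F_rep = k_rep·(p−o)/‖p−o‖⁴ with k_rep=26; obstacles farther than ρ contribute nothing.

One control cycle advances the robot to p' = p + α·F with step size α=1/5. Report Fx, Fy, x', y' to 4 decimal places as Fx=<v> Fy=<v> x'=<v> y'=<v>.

Fx=-3.0048 Fy=-0.8510 x'=-0.6010 y'=7.8298

F_att = 1/2·(g−p) = 1/2·(-5,-1) = (-2.5000,-0.5000)
o1: d²=13 ≤ ρ²=17; F_rep = 26·(2,3)/13² = (0.3077,0.4615)
o2: d²=64 > ρ²=17 → inactive
o3: d²=8 ≤ ρ²=17; F_rep = 26·(-2,-2)/8² = (-0.8125,-0.8125)
F = F_att + ΣF_rep = (-3.0048,-0.8510)
p' = p + 1/5·F = (-0.6010,7.8298)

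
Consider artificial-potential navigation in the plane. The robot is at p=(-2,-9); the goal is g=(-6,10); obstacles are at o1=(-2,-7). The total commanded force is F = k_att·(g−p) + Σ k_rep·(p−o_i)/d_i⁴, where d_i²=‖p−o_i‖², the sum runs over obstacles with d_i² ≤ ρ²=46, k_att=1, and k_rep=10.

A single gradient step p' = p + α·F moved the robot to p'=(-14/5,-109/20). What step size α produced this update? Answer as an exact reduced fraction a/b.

F_att = 1·(g−p) = 1·(-4,19) = (-4.0000,19.0000)
o1: d²=4 ≤ ρ²=46; F_rep = 10·(0,-2)/4² = (0.0000,-1.2500)
F = F_att + ΣF_rep = (-4.0000,17.7500)
Δp = p'−p = (-0.8000,3.5500); α = Δx/Fx = (-4/5) / (-4) = 1/5
check: Δy/Fy = (71/20) / (71/4) = 1/5 ✓

α = 1/5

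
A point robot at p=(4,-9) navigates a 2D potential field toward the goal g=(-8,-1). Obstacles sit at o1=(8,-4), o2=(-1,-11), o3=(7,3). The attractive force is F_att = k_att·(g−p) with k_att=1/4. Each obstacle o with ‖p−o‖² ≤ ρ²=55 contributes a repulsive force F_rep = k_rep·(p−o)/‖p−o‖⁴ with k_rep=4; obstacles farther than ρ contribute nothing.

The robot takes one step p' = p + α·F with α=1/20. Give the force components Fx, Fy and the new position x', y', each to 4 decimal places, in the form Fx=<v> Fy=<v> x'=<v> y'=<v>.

F_att = 1/4·(g−p) = 1/4·(-12,8) = (-3.0000,2.0000)
o1: d²=41 ≤ ρ²=55; F_rep = 4·(-4,-5)/41² = (-0.0095,-0.0119)
o2: d²=29 ≤ ρ²=55; F_rep = 4·(5,2)/29² = (0.0238,0.0095)
o3: d²=153 > ρ²=55 → inactive
F = F_att + ΣF_rep = (-2.9857,1.9976)
p' = p + 1/20·F = (3.8507,-8.9001)

Fx=-2.9857 Fy=1.9976 x'=3.8507 y'=-8.9001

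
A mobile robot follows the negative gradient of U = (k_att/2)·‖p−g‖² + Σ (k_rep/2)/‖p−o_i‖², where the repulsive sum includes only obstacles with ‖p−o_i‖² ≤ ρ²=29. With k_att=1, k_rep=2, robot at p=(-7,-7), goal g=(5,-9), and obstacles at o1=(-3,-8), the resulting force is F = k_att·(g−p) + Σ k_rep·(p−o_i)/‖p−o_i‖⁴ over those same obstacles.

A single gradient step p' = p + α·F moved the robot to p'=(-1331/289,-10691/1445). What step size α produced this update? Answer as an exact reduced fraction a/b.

α = 1/5

F_att = 1·(g−p) = 1·(12,-2) = (12.0000,-2.0000)
o1: d²=17 ≤ ρ²=29; F_rep = 2·(-4,1)/17² = (-0.0277,0.0069)
F = F_att + ΣF_rep = (11.9723,-1.9931)
Δp = p'−p = (2.3945,-0.3986); α = Δx/Fx = (692/289) / (3460/289) = 1/5
check: Δy/Fy = (-576/1445) / (-576/289) = 1/5 ✓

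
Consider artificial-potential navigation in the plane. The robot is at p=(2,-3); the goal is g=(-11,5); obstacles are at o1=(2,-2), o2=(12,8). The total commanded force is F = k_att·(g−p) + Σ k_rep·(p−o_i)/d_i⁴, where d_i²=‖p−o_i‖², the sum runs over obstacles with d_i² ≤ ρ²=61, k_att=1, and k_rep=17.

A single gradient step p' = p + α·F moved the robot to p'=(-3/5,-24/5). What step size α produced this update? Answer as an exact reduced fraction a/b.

α = 1/5

F_att = 1·(g−p) = 1·(-13,8) = (-13.0000,8.0000)
o1: d²=1 ≤ ρ²=61; F_rep = 17·(0,-1)/1² = (0.0000,-17.0000)
o2: d²=221 > ρ²=61 → inactive
F = F_att + ΣF_rep = (-13.0000,-9.0000)
Δp = p'−p = (-2.6000,-1.8000); α = Δx/Fx = (-13/5) / (-13) = 1/5
check: Δy/Fy = (-9/5) / (-9) = 1/5 ✓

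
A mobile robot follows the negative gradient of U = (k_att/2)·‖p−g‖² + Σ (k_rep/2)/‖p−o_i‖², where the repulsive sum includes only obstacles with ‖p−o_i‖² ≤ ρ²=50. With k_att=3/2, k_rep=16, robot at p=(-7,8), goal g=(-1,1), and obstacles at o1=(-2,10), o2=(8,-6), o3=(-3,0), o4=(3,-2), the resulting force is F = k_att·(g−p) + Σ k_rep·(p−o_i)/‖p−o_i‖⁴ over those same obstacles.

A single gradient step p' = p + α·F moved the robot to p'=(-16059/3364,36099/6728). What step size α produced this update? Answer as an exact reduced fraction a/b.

α = 1/4

F_att = 3/2·(g−p) = 3/2·(6,-7) = (9.0000,-10.5000)
o1: d²=29 ≤ ρ²=50; F_rep = 16·(-5,-2)/29² = (-0.0951,-0.0380)
o2: d²=421 > ρ²=50 → inactive
o3: d²=80 > ρ²=50 → inactive
o4: d²=200 > ρ²=50 → inactive
F = F_att + ΣF_rep = (8.9049,-10.5380)
Δp = p'−p = (2.2262,-2.6345); α = Δx/Fx = (7489/3364) / (7489/841) = 1/4
check: Δy/Fy = (-17725/6728) / (-17725/1682) = 1/4 ✓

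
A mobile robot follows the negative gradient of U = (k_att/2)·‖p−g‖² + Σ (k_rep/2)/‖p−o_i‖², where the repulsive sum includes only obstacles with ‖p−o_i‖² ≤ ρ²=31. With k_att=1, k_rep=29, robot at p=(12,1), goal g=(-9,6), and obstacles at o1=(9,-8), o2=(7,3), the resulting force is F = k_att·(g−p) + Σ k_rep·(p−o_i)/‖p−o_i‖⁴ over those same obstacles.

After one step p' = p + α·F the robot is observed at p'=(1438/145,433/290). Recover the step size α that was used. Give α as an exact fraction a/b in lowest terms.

α = 1/10

F_att = 1·(g−p) = 1·(-21,5) = (-21.0000,5.0000)
o1: d²=90 > ρ²=31 → inactive
o2: d²=29 ≤ ρ²=31; F_rep = 29·(5,-2)/29² = (0.1724,-0.0690)
F = F_att + ΣF_rep = (-20.8276,4.9310)
Δp = p'−p = (-2.0828,0.4931); α = Δx/Fx = (-302/145) / (-604/29) = 1/10
check: Δy/Fy = (143/290) / (143/29) = 1/10 ✓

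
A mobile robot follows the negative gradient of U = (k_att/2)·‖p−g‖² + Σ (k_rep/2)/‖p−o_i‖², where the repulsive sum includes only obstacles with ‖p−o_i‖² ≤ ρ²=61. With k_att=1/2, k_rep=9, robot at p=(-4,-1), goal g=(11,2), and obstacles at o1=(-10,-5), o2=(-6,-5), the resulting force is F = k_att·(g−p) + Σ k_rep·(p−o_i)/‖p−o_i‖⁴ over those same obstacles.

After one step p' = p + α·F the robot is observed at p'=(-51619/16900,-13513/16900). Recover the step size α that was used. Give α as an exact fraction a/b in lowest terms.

F_att = 1/2·(g−p) = 1/2·(15,3) = (7.5000,1.5000)
o1: d²=52 ≤ ρ²=61; F_rep = 9·(6,4)/52² = (0.0200,0.0133)
o2: d²=20 ≤ ρ²=61; F_rep = 9·(2,4)/20² = (0.0450,0.0900)
F = F_att + ΣF_rep = (7.5650,1.6033)
Δp = p'−p = (0.9456,0.2004); α = Δx/Fx = (15981/16900) / (31962/4225) = 1/8
check: Δy/Fy = (3387/16900) / (6774/4225) = 1/8 ✓

α = 1/8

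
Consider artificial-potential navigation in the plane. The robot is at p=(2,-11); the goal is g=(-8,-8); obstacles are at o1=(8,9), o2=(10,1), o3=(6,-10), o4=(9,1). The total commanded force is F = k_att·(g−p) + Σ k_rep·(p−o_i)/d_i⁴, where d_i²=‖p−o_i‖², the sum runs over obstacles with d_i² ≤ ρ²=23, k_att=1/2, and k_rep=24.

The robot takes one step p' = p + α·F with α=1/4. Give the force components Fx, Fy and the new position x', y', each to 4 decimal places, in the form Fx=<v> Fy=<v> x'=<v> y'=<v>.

Fx=-5.3322 Fy=1.4170 x'=0.6670 y'=-10.6458

F_att = 1/2·(g−p) = 1/2·(-10,3) = (-5.0000,1.5000)
o1: d²=436 > ρ²=23 → inactive
o2: d²=208 > ρ²=23 → inactive
o3: d²=17 ≤ ρ²=23; F_rep = 24·(-4,-1)/17² = (-0.3322,-0.0830)
o4: d²=193 > ρ²=23 → inactive
F = F_att + ΣF_rep = (-5.3322,1.4170)
p' = p + 1/4·F = (0.6670,-10.6458)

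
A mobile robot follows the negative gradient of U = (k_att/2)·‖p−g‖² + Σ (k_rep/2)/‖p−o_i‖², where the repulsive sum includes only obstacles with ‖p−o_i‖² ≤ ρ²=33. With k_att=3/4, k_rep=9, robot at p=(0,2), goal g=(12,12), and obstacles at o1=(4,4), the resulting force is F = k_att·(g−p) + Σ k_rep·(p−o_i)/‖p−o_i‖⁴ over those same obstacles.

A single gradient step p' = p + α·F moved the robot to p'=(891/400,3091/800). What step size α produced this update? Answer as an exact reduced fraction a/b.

α = 1/4

F_att = 3/4·(g−p) = 3/4·(12,10) = (9.0000,7.5000)
o1: d²=20 ≤ ρ²=33; F_rep = 9·(-4,-2)/20² = (-0.0900,-0.0450)
F = F_att + ΣF_rep = (8.9100,7.4550)
Δp = p'−p = (2.2275,1.8638); α = Δx/Fx = (891/400) / (891/100) = 1/4
check: Δy/Fy = (1491/800) / (1491/200) = 1/4 ✓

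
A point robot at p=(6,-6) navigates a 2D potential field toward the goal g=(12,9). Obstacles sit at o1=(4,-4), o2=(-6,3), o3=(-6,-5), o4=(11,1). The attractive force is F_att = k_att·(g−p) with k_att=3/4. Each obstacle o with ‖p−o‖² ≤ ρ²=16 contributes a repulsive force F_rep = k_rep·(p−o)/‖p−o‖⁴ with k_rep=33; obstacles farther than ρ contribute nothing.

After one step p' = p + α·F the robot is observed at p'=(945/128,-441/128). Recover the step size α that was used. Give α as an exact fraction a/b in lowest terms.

α = 1/4

F_att = 3/4·(g−p) = 3/4·(6,15) = (4.5000,11.2500)
o1: d²=8 ≤ ρ²=16; F_rep = 33·(2,-2)/8² = (1.0312,-1.0312)
o2: d²=225 > ρ²=16 → inactive
o3: d²=145 > ρ²=16 → inactive
o4: d²=74 > ρ²=16 → inactive
F = F_att + ΣF_rep = (5.5312,10.2188)
Δp = p'−p = (1.3828,2.5547); α = Δx/Fx = (177/128) / (177/32) = 1/4
check: Δy/Fy = (327/128) / (327/32) = 1/4 ✓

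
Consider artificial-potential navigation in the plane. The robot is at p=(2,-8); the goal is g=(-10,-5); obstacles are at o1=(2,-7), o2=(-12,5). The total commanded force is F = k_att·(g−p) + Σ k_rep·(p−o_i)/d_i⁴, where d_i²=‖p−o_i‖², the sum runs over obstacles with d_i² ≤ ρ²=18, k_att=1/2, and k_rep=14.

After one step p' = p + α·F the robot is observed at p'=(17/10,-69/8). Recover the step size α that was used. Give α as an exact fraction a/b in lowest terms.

F_att = 1/2·(g−p) = 1/2·(-12,3) = (-6.0000,1.5000)
o1: d²=1 ≤ ρ²=18; F_rep = 14·(0,-1)/1² = (0.0000,-14.0000)
o2: d²=365 > ρ²=18 → inactive
F = F_att + ΣF_rep = (-6.0000,-12.5000)
Δp = p'−p = (-0.3000,-0.6250); α = Δx/Fx = (-3/10) / (-6) = 1/20
check: Δy/Fy = (-5/8) / (-25/2) = 1/20 ✓

α = 1/20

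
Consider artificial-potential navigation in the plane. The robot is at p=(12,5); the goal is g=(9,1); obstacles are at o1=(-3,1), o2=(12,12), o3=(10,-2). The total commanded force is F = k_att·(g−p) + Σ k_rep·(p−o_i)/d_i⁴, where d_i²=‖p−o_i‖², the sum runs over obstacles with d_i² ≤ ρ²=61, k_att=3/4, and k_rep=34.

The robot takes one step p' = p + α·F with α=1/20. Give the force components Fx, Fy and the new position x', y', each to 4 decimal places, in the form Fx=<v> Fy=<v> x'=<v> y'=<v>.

Fx=-2.2258 Fy=-3.0144 x'=11.8887 y'=4.8493

F_att = 3/4·(g−p) = 3/4·(-3,-4) = (-2.2500,-3.0000)
o1: d²=241 > ρ²=61 → inactive
o2: d²=49 ≤ ρ²=61; F_rep = 34·(0,-7)/49² = (0.0000,-0.0991)
o3: d²=53 ≤ ρ²=61; F_rep = 34·(2,7)/53² = (0.0242,0.0847)
F = F_att + ΣF_rep = (-2.2258,-3.0144)
p' = p + 1/20·F = (11.8887,4.8493)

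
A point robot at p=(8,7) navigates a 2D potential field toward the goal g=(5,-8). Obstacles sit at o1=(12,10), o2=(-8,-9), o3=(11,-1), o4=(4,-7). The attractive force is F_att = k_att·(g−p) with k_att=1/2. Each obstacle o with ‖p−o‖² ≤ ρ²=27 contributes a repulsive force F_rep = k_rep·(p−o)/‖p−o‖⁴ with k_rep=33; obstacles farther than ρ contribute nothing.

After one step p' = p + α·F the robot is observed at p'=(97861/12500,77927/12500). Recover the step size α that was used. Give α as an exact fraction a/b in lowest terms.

α = 1/10

F_att = 1/2·(g−p) = 1/2·(-3,-15) = (-1.5000,-7.5000)
o1: d²=25 ≤ ρ²=27; F_rep = 33·(-4,-3)/25² = (-0.2112,-0.1584)
o2: d²=512 > ρ²=27 → inactive
o3: d²=73 > ρ²=27 → inactive
o4: d²=212 > ρ²=27 → inactive
F = F_att + ΣF_rep = (-1.7112,-7.6584)
Δp = p'−p = (-0.1711,-0.7658); α = Δx/Fx = (-2139/12500) / (-2139/1250) = 1/10
check: Δy/Fy = (-9573/12500) / (-9573/1250) = 1/10 ✓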